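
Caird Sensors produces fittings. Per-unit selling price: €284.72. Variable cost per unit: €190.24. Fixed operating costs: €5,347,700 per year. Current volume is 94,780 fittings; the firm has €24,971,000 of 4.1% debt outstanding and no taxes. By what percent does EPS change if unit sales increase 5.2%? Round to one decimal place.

Total contribution margin = 94,780 × €94.48 = €8,954,814.40.
EBIT = €8,954,814.40 − €5,347,700 = €3,607,114.40.
After interest of €1,023,811.00, pre-tax earnings = €2,583,303.40.
Degree of combined leverage = contribution ÷ (EBIT − I) = €8,954,814.40 ÷ €2,583,303.40 = 3.4664.
%ΔEPS = DCL × %ΔSales = 3.4664 × +5.2% = +18.0%.

+18.0%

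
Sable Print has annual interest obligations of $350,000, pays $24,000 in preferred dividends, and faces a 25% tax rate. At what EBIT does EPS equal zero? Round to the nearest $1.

$382,000

Grossing the preferred dividend up to pre-tax terms: $24,000 / (1 − 0.25) = $32,000.00.
Financial break-even EBIT = interest + D_p ÷ (1 − t) = $350,000 + $32,000.00 = $382,000.00.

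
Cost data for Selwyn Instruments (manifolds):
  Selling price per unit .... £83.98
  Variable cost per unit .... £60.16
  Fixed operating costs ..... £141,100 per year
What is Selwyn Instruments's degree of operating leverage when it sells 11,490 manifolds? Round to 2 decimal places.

Contribution at this volume is 11,490 × £23.82 = £273,691.80.
EBIT = £273,691.80 − £141,100 = £132,591.80.
So DOL = total CM / EBIT = £273,691.80 / £132,591.80 = 2.0642.

2.06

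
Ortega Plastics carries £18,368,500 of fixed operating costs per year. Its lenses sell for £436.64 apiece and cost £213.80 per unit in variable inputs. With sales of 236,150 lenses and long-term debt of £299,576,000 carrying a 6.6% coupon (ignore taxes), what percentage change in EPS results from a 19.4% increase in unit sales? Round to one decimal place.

+70.5%

At 236,150 units, contribution = 236,150 × £222.84 = £52,623,666.00.
EBIT = £52,623,666.00 − £18,368,500 = £34,255,166.00.
Interest = £19,772,016.00, so EBIT − I = £14,483,150.00.
Degree of combined leverage = contribution ÷ (EBIT − I) = £52,623,666.00 ÷ £14,483,150.00 = 3.6334.
EPS therefore changes by 3.6334 × (+19.4%) = +70.5%.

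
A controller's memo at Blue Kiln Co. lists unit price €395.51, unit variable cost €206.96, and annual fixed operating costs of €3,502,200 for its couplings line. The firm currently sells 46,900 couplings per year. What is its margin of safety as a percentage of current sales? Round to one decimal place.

Unit CM = price − variable cost = €395.51 − €206.96 = €188.55. Break-even units = €3,502,200 ÷ €188.55 = 18,574.38; break-even revenue = 18,574.38 × €395.51 = €7,346,354.40.
Current sales = 46,900 × €395.51 = €18,549,419.00.
Margin of safety = (€18,549,419.00 − €7,346,354.40) ÷ €18,549,419.00 = 60.4%.

60.4%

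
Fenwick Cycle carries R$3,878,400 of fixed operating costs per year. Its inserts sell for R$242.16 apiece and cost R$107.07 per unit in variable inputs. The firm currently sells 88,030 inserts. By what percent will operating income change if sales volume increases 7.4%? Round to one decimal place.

+11.0%

At 88,030 units, contribution = 88,030 × R$135.09 = R$11,891,972.70.
Operating income = contribution − fixed costs = R$11,891,972.70 − R$3,878,400 = R$8,013,572.70.
So DOL = total CM / EBIT = R$11,891,972.70 / R$8,013,572.70 = 1.4840.
Operating income changes by 1.4840 × +7.4% = +11.0%.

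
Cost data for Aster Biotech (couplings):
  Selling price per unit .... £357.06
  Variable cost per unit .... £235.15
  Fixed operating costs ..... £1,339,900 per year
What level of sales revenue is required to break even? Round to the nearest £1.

CM per unit = £357.06 − £235.15 = £121.91; CM ratio = £121.91 / £357.06 = 0.3414.
Break-even sales = FC ÷ CM ratio = £1,339,900 × £357.06 / £121.91 = £3,924,409.

£3,924,409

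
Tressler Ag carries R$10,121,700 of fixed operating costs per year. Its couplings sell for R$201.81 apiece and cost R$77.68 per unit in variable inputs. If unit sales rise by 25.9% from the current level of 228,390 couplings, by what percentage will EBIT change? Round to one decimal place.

+40.3%

Total contribution margin = 228,390 × R$124.13 = R$28,350,050.70.
Subtracting fixed costs: EBIT = R$28,350,050.70 − R$10,121,700 = R$18,228,350.70.
So DOL = total CM / EBIT = R$28,350,050.70 / R$18,228,350.70 = 1.5553.
So EBIT moves 1.5553 × (+25.9%) = +40.3%.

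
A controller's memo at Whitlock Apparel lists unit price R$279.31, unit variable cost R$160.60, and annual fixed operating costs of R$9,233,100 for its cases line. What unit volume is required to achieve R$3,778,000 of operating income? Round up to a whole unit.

Unit CM = price − variable cost = R$279.31 − R$160.60 = R$118.71.
Units = (FC + target) / CM = (R$9,233,100 + R$3,778,000) / R$118.71 = 109,604.08, so 109,605 cases.

109,605 cases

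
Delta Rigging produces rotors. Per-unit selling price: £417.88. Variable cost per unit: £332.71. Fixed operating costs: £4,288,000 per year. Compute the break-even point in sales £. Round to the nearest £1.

£21,038,739

CM per unit = £417.88 − £332.71 = £85.17; CM ratio = £85.17 / £417.88 = 0.2038.
Break-even revenue = fixed costs × price ÷ CM = £4,288,000 × £417.88 ÷ £85.17 = £21,038,739.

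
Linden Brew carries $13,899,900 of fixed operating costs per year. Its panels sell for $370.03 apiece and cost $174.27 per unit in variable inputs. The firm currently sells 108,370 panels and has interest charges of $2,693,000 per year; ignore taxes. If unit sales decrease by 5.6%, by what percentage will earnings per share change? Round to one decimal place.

-25.7%

At 108,370 units, contribution = 108,370 × $195.76 = $21,214,511.20.
Subtracting fixed costs: EBIT = $21,214,511.20 − $13,899,900 = $7,314,611.20.
After interest of $2,693,000.00, pre-tax earnings = $4,621,611.20.
Degree of combined leverage = contribution ÷ (EBIT − I) = $21,214,511.20 ÷ $4,621,611.20 = 4.5903.
EPS therefore changes by 4.5903 × (-5.6%) = -25.7%.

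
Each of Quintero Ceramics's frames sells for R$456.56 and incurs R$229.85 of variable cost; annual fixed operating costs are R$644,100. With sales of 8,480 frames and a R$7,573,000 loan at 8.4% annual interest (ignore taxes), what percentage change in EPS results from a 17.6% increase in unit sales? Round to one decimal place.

+52.7%

At 8,480 units, contribution = 8,480 × R$226.71 = R$1,922,500.80.
Operating income = contribution − fixed costs = R$1,922,500.80 − R$644,100 = R$1,278,400.80.
After interest of R$636,132.00, pre-tax earnings = R$642,268.80.
DCL = total CM / (EBIT − I) = R$1,922,500.80 / R$642,268.80 = 2.9933.
%ΔEPS = DCL × %ΔSales = 2.9933 × +17.6% = +52.7%.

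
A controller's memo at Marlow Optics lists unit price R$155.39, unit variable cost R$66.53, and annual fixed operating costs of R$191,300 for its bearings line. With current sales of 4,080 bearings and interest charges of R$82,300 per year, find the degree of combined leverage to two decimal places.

Contribution at this volume is 4,080 × R$88.86 = R$362,548.80.
EBIT = R$362,548.80 − R$191,300 = R$171,248.80. Interest = R$82,300.00.
DOL = R$362,548.80 ÷ R$171,248.80 = 2.1171; DFL = R$171,248.80 ÷ R$88,948.80 = 1.9253.
Combined leverage = 2.1171 × 1.9253 = 4.0761.

4.08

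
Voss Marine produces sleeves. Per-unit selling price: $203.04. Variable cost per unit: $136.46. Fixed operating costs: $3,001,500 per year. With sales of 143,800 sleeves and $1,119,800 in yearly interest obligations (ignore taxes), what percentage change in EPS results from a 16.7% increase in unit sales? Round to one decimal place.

Total contribution margin = 143,800 × $66.58 = $9,574,204.00.
Subtracting fixed costs: EBIT = $9,574,204.00 − $3,001,500 = $6,572,704.00.
After interest of $1,119,800.00, pre-tax earnings = $5,452,904.00.
Degree of combined leverage = contribution ÷ (EBIT − I) = $9,574,204.00 ÷ $5,452,904.00 = 1.7558.
%ΔEPS = DCL × %ΔSales = 1.7558 × +16.7% = +29.3%.

+29.3%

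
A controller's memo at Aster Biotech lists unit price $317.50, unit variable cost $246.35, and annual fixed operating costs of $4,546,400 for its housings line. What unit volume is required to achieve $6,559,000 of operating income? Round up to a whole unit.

156,085 housings

Each unit contributes $317.50 − $246.35 = $71.15.
Units = (FC + target) / CM = ($4,546,400 + $6,559,000) / $71.15 = 156,084.33, so 156,085 housings.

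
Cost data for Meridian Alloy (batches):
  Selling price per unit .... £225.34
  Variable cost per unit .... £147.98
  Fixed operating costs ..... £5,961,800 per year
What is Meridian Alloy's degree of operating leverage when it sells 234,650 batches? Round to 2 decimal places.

Total contribution margin = 234,650 × £77.36 = £18,152,524.00.
EBIT = £18,152,524.00 − £5,961,800 = £12,190,724.00.
Degree of operating leverage = £18,152,524.00 / £12,190,724.00 = 1.4890.

1.49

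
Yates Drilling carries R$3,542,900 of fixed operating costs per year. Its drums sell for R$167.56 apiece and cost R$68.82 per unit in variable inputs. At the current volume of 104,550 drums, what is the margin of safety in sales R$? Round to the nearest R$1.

R$11,506,161

Unit CM = price − variable cost = R$167.56 − R$68.82 = R$98.74. Break-even units = R$3,542,900 ÷ R$98.74 = 35,881.10; break-even revenue = 35,881.10 × R$167.56 = R$6,012,237.43.
Actual sales revenue = 104,550 × R$167.56 = R$17,518,398.00.
Margin of safety = R$17,518,398.00 − R$6,012,237.43 = R$11,506,161.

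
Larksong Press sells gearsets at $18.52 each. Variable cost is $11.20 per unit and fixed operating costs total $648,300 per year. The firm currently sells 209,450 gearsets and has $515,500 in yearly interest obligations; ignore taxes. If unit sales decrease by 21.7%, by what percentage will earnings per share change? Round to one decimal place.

Contribution at this volume is 209,450 × $7.32 = $1,533,174.00.
Subtracting fixed costs: EBIT = $1,533,174.00 − $648,300 = $884,874.00.
Interest = $515,500.00, so EBIT − I = $369,374.00.
DCL = total CM / (EBIT − I) = $1,533,174.00 / $369,374.00 = 4.1507.
%ΔEPS = DCL × %ΔSales = 4.1507 × -21.7% = -90.1%.

-90.1%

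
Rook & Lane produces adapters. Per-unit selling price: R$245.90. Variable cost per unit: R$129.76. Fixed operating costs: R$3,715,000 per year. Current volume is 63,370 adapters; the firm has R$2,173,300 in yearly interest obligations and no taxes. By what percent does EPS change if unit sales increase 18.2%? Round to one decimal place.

At 63,370 units, contribution = 63,370 × R$116.14 = R$7,359,791.80.
Subtracting fixed costs: EBIT = R$7,359,791.80 − R$3,715,000 = R$3,644,791.80.
Interest = R$2,173,300.00, so EBIT − I = R$1,471,491.80.
DCL = total CM / (EBIT − I) = R$7,359,791.80 / R$1,471,491.80 = 5.0016.
EPS therefore changes by 5.0016 × (+18.2%) = +91.0%.

+91.0%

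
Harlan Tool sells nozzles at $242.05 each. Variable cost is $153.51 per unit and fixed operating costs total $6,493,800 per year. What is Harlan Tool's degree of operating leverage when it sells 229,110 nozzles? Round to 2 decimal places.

Total contribution margin = 229,110 × $88.54 = $20,285,399.40.
Subtracting fixed costs: EBIT = $20,285,399.40 − $6,493,800 = $13,791,599.40.
DOL = contribution ÷ EBIT = $20,285,399.40 ÷ $13,791,599.40 = 1.4709.

1.47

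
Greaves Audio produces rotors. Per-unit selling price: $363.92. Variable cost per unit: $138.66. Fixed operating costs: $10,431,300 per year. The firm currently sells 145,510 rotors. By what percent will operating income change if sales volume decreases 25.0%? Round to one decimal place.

Total contribution margin = 145,510 × $225.26 = $32,777,582.60.
Operating income = contribution − fixed costs = $32,777,582.60 − $10,431,300 = $22,346,282.60.
So DOL = total CM / EBIT = $32,777,582.60 / $22,346,282.60 = 1.4668.
%ΔEBIT = DOL × %ΔSales = 1.4668 × -25.0% = -36.7%.

-36.7%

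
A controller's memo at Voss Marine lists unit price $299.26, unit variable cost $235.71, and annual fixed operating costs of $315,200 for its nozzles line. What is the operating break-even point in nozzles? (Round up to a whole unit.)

4,960 nozzles

Unit CM = price − variable cost = $299.26 − $235.71 = $63.55.
Units to break even: $315,200 ÷ $63.55 = 4,959.87, rounded up to 4,960.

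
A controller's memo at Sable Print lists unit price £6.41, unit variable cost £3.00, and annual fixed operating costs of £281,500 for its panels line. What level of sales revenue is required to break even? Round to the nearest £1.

£529,154

Contribution margin per unit = £6.41 − £3.00 = £3.41, a CM ratio of £3.41 ÷ £6.41 = 0.5320.
Break-even revenue = fixed costs × price ÷ CM = £281,500 × £6.41 ÷ £3.41 = £529,154.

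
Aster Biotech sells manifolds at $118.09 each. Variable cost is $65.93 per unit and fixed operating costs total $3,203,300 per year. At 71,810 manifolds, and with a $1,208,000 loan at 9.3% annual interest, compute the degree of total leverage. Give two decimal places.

8.71

Total contribution margin = 71,810 × $52.16 = $3,745,609.60.
Operating income = contribution − fixed costs = $3,745,609.60 − $3,203,300 = $542,309.60. Interest = $112,344.00.
DOL = $3,745,609.60 ÷ $542,309.60 = 6.9068; DFL = $542,309.60 ÷ $429,965.60 = 1.2613.
DCL = DOL × DFL = 6.9068 × 1.2613 = 8.7115.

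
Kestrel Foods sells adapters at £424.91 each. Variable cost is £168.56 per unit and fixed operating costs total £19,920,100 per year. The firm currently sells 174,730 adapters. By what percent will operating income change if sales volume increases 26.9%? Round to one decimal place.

+48.4%

Total contribution margin = 174,730 × £256.35 = £44,792,035.50.
Subtracting fixed costs: EBIT = £44,792,035.50 − £19,920,100 = £24,871,935.50.
DOL = contribution ÷ EBIT = £44,792,035.50 ÷ £24,871,935.50 = 1.8009.
%ΔEBIT = DOL × %ΔSales = 1.8009 × +26.9% = +48.4%.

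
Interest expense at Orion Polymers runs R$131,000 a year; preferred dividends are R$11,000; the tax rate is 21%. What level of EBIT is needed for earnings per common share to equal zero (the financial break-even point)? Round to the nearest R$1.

R$144,924

Grossing the preferred dividend up to pre-tax terms: R$11,000 / (1 − 0.21) = R$13,924.05.
EPS = 0 when EBIT covers interest plus the pre-tax preferred burden: R$131,000 + R$13,924.05 = R$144,924.05.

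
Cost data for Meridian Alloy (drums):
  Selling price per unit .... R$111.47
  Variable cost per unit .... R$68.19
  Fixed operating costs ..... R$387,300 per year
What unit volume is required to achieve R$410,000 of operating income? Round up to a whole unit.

Contribution margin per unit = R$111.47 − R$68.19 = R$43.28.
Need Q such that Q × R$43.28 − R$387,300 = R$410,000, i.e. Q = R$797,300 / R$43.28 = 18,421.90 → 18,422.

18,422 drums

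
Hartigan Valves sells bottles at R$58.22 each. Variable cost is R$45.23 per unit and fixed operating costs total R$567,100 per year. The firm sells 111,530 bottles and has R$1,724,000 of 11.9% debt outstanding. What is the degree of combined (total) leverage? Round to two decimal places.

2.14

Contribution at this volume is 111,530 × R$12.99 = R$1,448,774.70.
EBIT = R$1,448,774.70 − R$567,100 = R$881,674.70. Interest = R$205,156.00, so EBIT − I = R$676,518.70.
DCL = contribution ÷ (EBIT − I) = R$1,448,774.70 ÷ R$676,518.70 = 2.1415.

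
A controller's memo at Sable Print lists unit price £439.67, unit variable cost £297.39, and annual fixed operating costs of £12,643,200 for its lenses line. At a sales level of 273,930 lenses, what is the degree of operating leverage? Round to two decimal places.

At 273,930 units, contribution = 273,930 × £142.28 = £38,974,760.40.
Subtracting fixed costs: EBIT = £38,974,760.40 − £12,643,200 = £26,331,560.40.
So DOL = total CM / EBIT = £38,974,760.40 / £26,331,560.40 = 1.4802.

1.48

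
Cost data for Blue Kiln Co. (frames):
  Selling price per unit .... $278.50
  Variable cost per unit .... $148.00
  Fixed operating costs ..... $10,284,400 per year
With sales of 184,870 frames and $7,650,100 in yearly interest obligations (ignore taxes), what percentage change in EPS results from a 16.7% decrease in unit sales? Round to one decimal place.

-65.1%

At 184,870 units, contribution = 184,870 × $130.50 = $24,125,535.00.
Operating income = contribution − fixed costs = $24,125,535.00 − $10,284,400 = $13,841,135.00.
Interest = $7,650,100.00, so EBIT − I = $6,191,035.00.
DCL = total CM / (EBIT − I) = $24,125,535.00 / $6,191,035.00 = 3.8969.
EPS therefore changes by 3.8969 × (-16.7%) = -65.1%.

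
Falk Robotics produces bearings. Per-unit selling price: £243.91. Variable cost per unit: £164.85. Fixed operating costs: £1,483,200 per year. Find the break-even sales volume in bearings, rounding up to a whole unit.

Contribution margin per unit = £243.91 − £164.85 = £79.06.
Units to break even: £1,483,200 ÷ £79.06 = 18,760.44, rounded up to 18,761.

18,761 bearings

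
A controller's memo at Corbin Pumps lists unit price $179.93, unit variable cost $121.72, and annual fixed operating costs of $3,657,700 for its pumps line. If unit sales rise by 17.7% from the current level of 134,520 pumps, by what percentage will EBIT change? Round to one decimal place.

+33.2%

Total contribution margin = 134,520 × $58.21 = $7,830,409.20.
Operating income = contribution − fixed costs = $7,830,409.20 − $3,657,700 = $4,172,709.20.
So DOL = total CM / EBIT = $7,830,409.20 / $4,172,709.20 = 1.8766.
%ΔEBIT = DOL × %ΔSales = 1.8766 × +17.7% = +33.2%.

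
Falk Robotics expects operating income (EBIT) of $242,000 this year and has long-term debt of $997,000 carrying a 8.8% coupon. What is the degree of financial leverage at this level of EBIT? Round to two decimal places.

1.57

Interest = $87,736.00.
DFL = EBIT ÷ (EBIT − I) = $242,000 ÷ ($242,000 − $87,736.00) = $242,000 ÷ $154,264.00 = 1.5687.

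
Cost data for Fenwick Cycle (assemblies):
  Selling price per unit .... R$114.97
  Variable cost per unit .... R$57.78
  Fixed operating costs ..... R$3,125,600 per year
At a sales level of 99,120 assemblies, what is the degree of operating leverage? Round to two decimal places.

2.23

Total contribution margin = 99,120 × R$57.19 = R$5,668,672.80.
EBIT = R$5,668,672.80 − R$3,125,600 = R$2,543,072.80.
DOL = contribution ÷ EBIT = R$5,668,672.80 ÷ R$2,543,072.80 = 2.2291.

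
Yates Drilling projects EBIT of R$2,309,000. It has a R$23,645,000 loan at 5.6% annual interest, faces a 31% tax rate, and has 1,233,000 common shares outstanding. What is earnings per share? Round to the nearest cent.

R$0.55

Pre-tax income = R$2,309,000 − R$1,324,120.00 = R$984,880.00.
Net income = R$984,880.00 × (1 − 0.31) = R$679,567.20.
EPS = R$679,567.20 ÷ 1,233,000 = R$0.55.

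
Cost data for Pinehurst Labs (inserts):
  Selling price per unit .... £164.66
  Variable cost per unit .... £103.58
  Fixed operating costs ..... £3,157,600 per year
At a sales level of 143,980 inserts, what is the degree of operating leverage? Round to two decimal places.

1.56

At 143,980 units, contribution = 143,980 × £61.08 = £8,794,298.40.
EBIT = £8,794,298.40 − £3,157,600 = £5,636,698.40.
DOL = contribution ÷ EBIT = £8,794,298.40 ÷ £5,636,698.40 = 1.5602.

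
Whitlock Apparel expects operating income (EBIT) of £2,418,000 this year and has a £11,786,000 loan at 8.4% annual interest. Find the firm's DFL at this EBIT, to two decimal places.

Annual interest charges come to £990,024.00.
Degree of financial leverage = EBIT / (EBIT − interest) = £2,418,000 / £1,427,976.00 = 1.6933.

1.69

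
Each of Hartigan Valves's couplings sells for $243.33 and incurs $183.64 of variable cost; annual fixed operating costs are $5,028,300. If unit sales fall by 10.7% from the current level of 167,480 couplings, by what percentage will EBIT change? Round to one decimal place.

-21.5%

Contribution at this volume is 167,480 × $59.69 = $9,996,881.20.
EBIT = $9,996,881.20 − $5,028,300 = $4,968,581.20.
Degree of operating leverage = $9,996,881.20 / $4,968,581.20 = 2.0120.
%ΔEBIT = DOL × %ΔSales = 2.0120 × -10.7% = -21.5%.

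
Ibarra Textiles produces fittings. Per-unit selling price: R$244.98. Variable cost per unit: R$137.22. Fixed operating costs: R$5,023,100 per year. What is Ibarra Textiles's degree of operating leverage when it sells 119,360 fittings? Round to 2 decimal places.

Total contribution margin = 119,360 × R$107.76 = R$12,862,233.60.
Subtracting fixed costs: EBIT = R$12,862,233.60 − R$5,023,100 = R$7,839,133.60.
Degree of operating leverage = R$12,862,233.60 / R$7,839,133.60 = 1.6408.

1.64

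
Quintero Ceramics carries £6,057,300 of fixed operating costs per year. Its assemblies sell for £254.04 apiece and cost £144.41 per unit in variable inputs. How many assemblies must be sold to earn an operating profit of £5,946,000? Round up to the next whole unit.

Unit CM = price − variable cost = £254.04 − £144.41 = £109.63.
Need Q such that Q × £109.63 − £6,057,300 = £5,946,000, i.e. Q = £12,003,300 / £109.63 = 109,489.19 → 109,490.

109,490 assemblies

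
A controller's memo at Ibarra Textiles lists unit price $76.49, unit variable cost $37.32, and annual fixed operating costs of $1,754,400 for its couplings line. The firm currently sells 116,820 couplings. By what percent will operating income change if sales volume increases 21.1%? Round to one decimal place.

+34.2%

Total contribution margin = 116,820 × $39.17 = $4,575,839.40.
Subtracting fixed costs: EBIT = $4,575,839.40 − $1,754,400 = $2,821,439.40.
So DOL = total CM / EBIT = $4,575,839.40 / $2,821,439.40 = 1.6218.
%ΔEBIT = DOL × %ΔSales = 1.6218 × +21.1% = +34.2%.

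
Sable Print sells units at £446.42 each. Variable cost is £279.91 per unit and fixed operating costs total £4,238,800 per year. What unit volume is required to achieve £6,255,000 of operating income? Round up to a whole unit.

Contribution margin per unit = £446.42 − £279.91 = £166.51.
Required volume = (fixed costs + target profit) ÷ CM = (£4,238,800 + £6,255,000) ÷ £166.51 = 63,022.04, so 63,023 units.

63,023 units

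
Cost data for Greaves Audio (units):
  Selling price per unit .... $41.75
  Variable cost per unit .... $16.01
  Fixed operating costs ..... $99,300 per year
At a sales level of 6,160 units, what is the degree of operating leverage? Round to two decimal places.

2.68

Total contribution margin = 6,160 × $25.74 = $158,558.40.
EBIT = $158,558.40 − $99,300 = $59,258.40.
DOL = contribution ÷ EBIT = $158,558.40 ÷ $59,258.40 = 2.6757.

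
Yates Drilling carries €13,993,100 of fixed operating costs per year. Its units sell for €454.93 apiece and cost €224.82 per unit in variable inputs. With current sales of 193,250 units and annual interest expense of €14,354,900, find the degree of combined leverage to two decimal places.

2.76

At 193,250 units, contribution = 193,250 × €230.11 = €44,468,757.50.
Subtracting fixed costs: EBIT = €44,468,757.50 − €13,993,100 = €30,475,657.50. Interest = €14,354,900.00.
DOL = €44,468,757.50 ÷ €30,475,657.50 = 1.4592; DFL = €30,475,657.50 ÷ €16,120,757.50 = 1.8905.
DCL = DOL × DFL = 1.4592 × 1.8905 = 2.7586.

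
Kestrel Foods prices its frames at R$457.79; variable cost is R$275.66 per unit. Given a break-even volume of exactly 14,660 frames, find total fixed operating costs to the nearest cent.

Contribution margin per unit = R$457.79 − R$275.66 = R$182.13.
Fixed costs = break-even units × CM = 14,660 × R$182.13 = R$2,670,025.80.

R$2,670,025.80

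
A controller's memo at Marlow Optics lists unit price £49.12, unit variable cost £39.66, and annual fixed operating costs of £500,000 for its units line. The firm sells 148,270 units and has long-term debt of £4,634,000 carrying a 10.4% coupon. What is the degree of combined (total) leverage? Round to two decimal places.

Total contribution margin = 148,270 × £9.46 = £1,402,634.20.
EBIT = £1,402,634.20 − £500,000 = £902,634.20. Interest = £481,936.00, so EBIT − I = £420,698.20.
DCL = contribution ÷ (EBIT − I) = £1,402,634.20 ÷ £420,698.20 = 3.3341.

3.33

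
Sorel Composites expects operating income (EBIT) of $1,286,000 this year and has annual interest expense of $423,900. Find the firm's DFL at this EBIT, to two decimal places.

1.49

Annual interest charges come to $423,900.00.
DFL = EBIT ÷ (EBIT − I) = $1,286,000 ÷ ($1,286,000 − $423,900.00) = $1,286,000 ÷ $862,100.00 = 1.4917.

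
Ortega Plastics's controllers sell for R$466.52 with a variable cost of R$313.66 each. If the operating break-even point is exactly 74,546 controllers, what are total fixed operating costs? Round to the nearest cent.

R$11,395,101.56

Contribution margin per unit = R$466.52 − R$313.66 = R$152.86.
Fixed costs = break-even units × CM = 74,546 × R$152.86 = R$11,395,101.56.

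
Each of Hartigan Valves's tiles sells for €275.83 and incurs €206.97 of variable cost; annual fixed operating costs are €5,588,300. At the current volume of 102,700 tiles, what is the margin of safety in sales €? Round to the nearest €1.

Each unit contributes €275.83 − €206.97 = €68.86. Break-even units = €5,588,300 ÷ €68.86 = 81,154.52; break-even revenue = 81,154.52 × €275.83 = €22,384,850.26.
Actual sales revenue = 102,700 × €275.83 = €28,327,741.00.
Margin of safety = €28,327,741.00 − €22,384,850.26 = €5,942,891.

€5,942,891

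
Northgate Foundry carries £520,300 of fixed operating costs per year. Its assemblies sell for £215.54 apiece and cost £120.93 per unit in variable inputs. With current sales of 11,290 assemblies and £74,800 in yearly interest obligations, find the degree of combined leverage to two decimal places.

2.26

Total contribution margin = 11,290 × £94.61 = £1,068,146.90.
EBIT = £1,068,146.90 − £520,300 = £547,846.90. Interest = £74,800.00.
DOL = £1,068,146.90 ÷ £547,846.90 = 1.9497; DFL = £547,846.90 ÷ £473,046.90 = 1.1581.
Combined leverage = 1.9497 × 1.1581 = 2.2579.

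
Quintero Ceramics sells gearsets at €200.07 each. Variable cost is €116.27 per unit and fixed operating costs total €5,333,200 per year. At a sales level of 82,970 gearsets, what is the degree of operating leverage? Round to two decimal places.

4.29

Total contribution margin = 82,970 × €83.80 = €6,952,886.00.
EBIT = €6,952,886.00 − €5,333,200 = €1,619,686.00.
DOL = contribution ÷ EBIT = €6,952,886.00 ÷ €1,619,686.00 = 4.2927.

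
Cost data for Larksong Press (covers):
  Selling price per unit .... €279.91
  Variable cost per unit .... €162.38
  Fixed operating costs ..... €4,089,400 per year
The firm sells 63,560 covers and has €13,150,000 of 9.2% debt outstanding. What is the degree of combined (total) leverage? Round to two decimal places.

At 63,560 units, contribution = 63,560 × €117.53 = €7,470,206.80.
Subtracting fixed costs: EBIT = €7,470,206.80 − €4,089,400 = €3,380,806.80. Interest = €1,209,800.00.
DOL = €7,470,206.80 ÷ €3,380,806.80 = 2.2096; DFL = €3,380,806.80 ÷ €2,171,006.80 = 1.5573.
Combined leverage = 2.2096 × 1.5573 = 3.4410.

3.44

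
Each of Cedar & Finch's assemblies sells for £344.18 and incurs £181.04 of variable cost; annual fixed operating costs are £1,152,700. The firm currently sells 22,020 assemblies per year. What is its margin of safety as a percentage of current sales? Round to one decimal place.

67.9%

Unit CM = price − variable cost = £344.18 − £181.04 = £163.14. Break-even units = £1,152,700 ÷ £163.14 = 7,065.71; break-even revenue = 7,065.71 × £344.18 = £2,431,876.22.
Actual sales revenue = 22,020 × £344.18 = £7,578,843.60.
Margin of safety = (£7,578,843.60 − £2,431,876.22) ÷ £7,578,843.60 = 67.9%.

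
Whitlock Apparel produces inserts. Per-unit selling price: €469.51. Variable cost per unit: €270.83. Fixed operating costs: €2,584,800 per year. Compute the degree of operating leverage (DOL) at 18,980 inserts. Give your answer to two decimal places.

At 18,980 units, contribution = 18,980 × €198.68 = €3,770,946.40.
Operating income = contribution − fixed costs = €3,770,946.40 − €2,584,800 = €1,186,146.40.
Degree of operating leverage = €3,770,946.40 / €1,186,146.40 = 3.1792.

3.18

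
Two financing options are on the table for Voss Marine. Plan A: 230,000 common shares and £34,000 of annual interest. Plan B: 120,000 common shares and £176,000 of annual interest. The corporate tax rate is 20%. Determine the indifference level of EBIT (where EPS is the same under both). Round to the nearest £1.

At indifference, (EBIT − 34,000)(1 − t)/230,000 = (EBIT − 176,000)(1 − t)/120,000.
Cancelling (1 − t) and cross-multiplying: 120,000·(EBIT − 34,000) = 230,000·(EBIT − 176,000).
Solving, EBIT = (176,000·230,000 − 34,000·120,000) / (230,000 − 120,000) = 36,400,000,000 / 110,000 = 330,909.09.

£330,909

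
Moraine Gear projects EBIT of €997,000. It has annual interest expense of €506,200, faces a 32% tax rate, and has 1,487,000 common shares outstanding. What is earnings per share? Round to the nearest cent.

Interest = €506,200.00, so EBT = €997,000 − €506,200.00 = €490,800.00.
After tax at 32%: net income = €490,800.00 × 0.68 = €333,744.00.
Per share: €333,744.00 / 1,487,000 shares = €0.22.

€0.22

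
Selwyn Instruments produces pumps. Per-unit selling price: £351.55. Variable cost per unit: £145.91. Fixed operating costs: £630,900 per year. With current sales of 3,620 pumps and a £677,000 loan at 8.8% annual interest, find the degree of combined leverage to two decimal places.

At 3,620 units, contribution = 3,620 × £205.64 = £744,416.80.
Subtracting fixed costs: EBIT = £744,416.80 − £630,900 = £113,516.80. Interest = £59,576.00.
DOL = £744,416.80 ÷ £113,516.80 = 6.5578; DFL = £113,516.80 ÷ £53,940.80 = 2.1045.
Combined leverage = 6.5578 × 2.1045 = 13.8009.

13.80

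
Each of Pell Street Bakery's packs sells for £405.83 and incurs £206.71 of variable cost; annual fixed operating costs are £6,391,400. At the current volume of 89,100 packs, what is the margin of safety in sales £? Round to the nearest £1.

£23,133,027

Contribution margin per unit = £405.83 − £206.71 = £199.12. Break-even units = £6,391,400 ÷ £199.12 = 32,098.23; break-even revenue = 32,098.23 × £405.83 = £13,026,425.58.
Current sales = 89,100 × £405.83 = £36,159,453.00.
Margin of safety = £36,159,453.00 − £13,026,425.58 = £23,133,027.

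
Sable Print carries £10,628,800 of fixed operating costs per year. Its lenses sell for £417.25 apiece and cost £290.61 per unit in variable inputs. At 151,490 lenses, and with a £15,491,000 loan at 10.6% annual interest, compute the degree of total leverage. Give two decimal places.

2.77

Total contribution margin = 151,490 × £126.64 = £19,184,693.60.
Operating income = contribution − fixed costs = £19,184,693.60 − £10,628,800 = £8,555,893.60. Interest = £1,642,046.00, so EBIT − I = £6,913,847.60.
Degree of total leverage = total CM / (EBIT − interest) = £19,184,693.60 / £6,913,847.60 = 2.7748.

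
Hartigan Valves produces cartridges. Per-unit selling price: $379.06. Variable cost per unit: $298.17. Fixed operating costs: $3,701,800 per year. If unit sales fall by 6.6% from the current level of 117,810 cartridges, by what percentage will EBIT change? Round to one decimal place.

-10.8%

Total contribution margin = 117,810 × $80.89 = $9,529,650.90.
Operating income = contribution − fixed costs = $9,529,650.90 − $3,701,800 = $5,827,850.90.
Degree of operating leverage = $9,529,650.90 / $5,827,850.90 = 1.6352.
Operating income changes by 1.6352 × -6.6% = -10.8%.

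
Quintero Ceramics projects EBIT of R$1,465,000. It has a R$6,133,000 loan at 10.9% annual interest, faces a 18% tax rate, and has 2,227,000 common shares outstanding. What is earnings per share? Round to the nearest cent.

Interest = R$668,497.00, so EBT = R$1,465,000 − R$668,497.00 = R$796,503.00.
Net income = R$796,503.00 × (1 − 0.18) = R$653,132.46.
Per share: R$653,132.46 / 2,227,000 shares = R$0.29.

R$0.29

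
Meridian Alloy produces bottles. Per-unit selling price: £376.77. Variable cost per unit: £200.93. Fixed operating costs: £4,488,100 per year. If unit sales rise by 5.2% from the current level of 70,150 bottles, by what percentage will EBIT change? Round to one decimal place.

+8.2%

At 70,150 units, contribution = 70,150 × £175.84 = £12,335,176.00.
Operating income = contribution − fixed costs = £12,335,176.00 − £4,488,100 = £7,847,076.00.
Degree of operating leverage = £12,335,176.00 / £7,847,076.00 = 1.5719.
So EBIT moves 1.5719 × (+5.2%) = +8.2%.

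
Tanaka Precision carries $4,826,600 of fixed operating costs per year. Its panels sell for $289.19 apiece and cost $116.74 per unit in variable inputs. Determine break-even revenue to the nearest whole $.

CM per unit = $289.19 − $116.74 = $172.45; CM ratio = $172.45 / $289.19 = 0.5963.
Break-even revenue = fixed costs × price ÷ CM = $4,826,600 × $289.19 ÷ $172.45 = $8,093,966.

$8,093,966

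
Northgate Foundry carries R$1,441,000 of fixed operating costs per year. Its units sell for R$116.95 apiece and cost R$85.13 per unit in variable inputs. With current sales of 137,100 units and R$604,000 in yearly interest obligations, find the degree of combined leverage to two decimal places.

1.88

Contribution at this volume is 137,100 × R$31.82 = R$4,362,522.00.
EBIT = R$4,362,522.00 − R$1,441,000 = R$2,921,522.00. Interest = R$604,000.00.
DOL = R$4,362,522.00 ÷ R$2,921,522.00 = 1.4932; DFL = R$2,921,522.00 ÷ R$2,317,522.00 = 1.2606.
Combined leverage = 1.4932 × 1.2606 = 1.8823.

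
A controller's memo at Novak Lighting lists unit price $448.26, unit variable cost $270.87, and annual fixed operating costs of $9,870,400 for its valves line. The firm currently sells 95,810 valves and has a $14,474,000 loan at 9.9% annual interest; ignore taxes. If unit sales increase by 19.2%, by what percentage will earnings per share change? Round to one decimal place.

+57.3%

Total contribution margin = 95,810 × $177.39 = $16,995,735.90.
Subtracting fixed costs: EBIT = $16,995,735.90 − $9,870,400 = $7,125,335.90.
After interest of $1,432,926.00, pre-tax earnings = $5,692,409.90.
DCL = total CM / (EBIT − I) = $16,995,735.90 / $5,692,409.90 = 2.9857.
%ΔEPS = DCL × %ΔSales = 2.9857 × +19.2% = +57.3%.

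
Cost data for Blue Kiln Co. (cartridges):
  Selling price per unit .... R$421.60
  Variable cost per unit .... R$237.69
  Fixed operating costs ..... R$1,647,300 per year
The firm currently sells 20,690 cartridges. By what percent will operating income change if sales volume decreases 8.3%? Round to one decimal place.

-14.6%

At 20,690 units, contribution = 20,690 × R$183.91 = R$3,805,097.90.
EBIT = R$3,805,097.90 − R$1,647,300 = R$2,157,797.90.
DOL = contribution ÷ EBIT = R$3,805,097.90 ÷ R$2,157,797.90 = 1.7634.
So EBIT moves 1.7634 × (-8.3%) = -14.6%.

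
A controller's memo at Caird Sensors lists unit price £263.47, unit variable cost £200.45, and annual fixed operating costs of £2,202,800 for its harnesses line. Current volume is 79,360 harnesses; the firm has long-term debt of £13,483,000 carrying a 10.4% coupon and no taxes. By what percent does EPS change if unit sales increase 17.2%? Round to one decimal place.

+61.6%

At 79,360 units, contribution = 79,360 × £63.02 = £5,001,267.20.
Subtracting fixed costs: EBIT = £5,001,267.20 − £2,202,800 = £2,798,467.20.
After interest of £1,402,232.00, pre-tax earnings = £1,396,235.20.
Degree of combined leverage = contribution ÷ (EBIT − I) = £5,001,267.20 ÷ £1,396,235.20 = 3.5820.
EPS therefore changes by 3.5820 × (+17.2%) = +61.6%.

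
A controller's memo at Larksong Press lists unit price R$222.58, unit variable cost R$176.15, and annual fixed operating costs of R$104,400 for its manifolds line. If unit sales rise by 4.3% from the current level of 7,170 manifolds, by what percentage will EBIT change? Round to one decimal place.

Total contribution margin = 7,170 × R$46.43 = R$332,903.10.
Operating income = contribution − fixed costs = R$332,903.10 − R$104,400 = R$228,503.10.
DOL = contribution ÷ EBIT = R$332,903.10 ÷ R$228,503.10 = 1.4569.
So EBIT moves 1.4569 × (+4.3%) = +6.3%.

+6.3%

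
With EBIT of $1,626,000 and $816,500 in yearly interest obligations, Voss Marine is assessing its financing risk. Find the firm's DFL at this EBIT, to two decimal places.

Annual interest charges come to $816,500.00.
DFL = EBIT ÷ (EBIT − I) = $1,626,000 ÷ ($1,626,000 − $816,500.00) = $1,626,000 ÷ $809,500.00 = 2.0086.

2.01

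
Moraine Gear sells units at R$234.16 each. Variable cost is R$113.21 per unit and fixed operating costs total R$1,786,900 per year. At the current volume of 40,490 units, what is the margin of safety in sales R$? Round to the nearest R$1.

Each unit contributes R$234.16 − R$113.21 = R$120.95. Break-even units = R$1,786,900 ÷ R$120.95 = 14,773.87; break-even revenue = 14,773.87 × R$234.16 = R$3,459,450.22.
Actual sales revenue = 40,490 × R$234.16 = R$9,481,138.40.
Margin of safety = R$9,481,138.40 − R$3,459,450.22 = R$6,021,688.

R$6,021,688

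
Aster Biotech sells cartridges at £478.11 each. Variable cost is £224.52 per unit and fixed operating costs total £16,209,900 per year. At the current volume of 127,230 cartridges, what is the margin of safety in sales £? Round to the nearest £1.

Unit CM = price − variable cost = £478.11 − £224.52 = £253.59. Break-even units = £16,209,900 ÷ £253.59 = 63,921.68; break-even revenue = 63,921.68 × £478.11 = £30,561,596.63.
Current sales = 127,230 × £478.11 = £60,829,935.30.
Margin of safety = £60,829,935.30 − £30,561,596.63 = £30,268,339.

£30,268,339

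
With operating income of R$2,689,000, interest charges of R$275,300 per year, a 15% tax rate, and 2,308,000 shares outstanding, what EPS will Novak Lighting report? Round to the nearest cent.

R$0.89

Interest = R$275,300.00, so EBT = R$2,689,000 − R$275,300.00 = R$2,413,700.00.
After tax at 15%: net income = R$2,413,700.00 × 0.85 = R$2,051,645.00.
EPS = R$2,051,645.00 ÷ 2,308,000 = R$0.89.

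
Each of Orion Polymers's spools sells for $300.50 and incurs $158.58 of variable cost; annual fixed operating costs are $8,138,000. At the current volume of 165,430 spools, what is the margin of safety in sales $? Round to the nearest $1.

$32,480,395

Contribution margin per unit = $300.50 − $158.58 = $141.92. Break-even units = $8,138,000 ÷ $141.92 = 57,342.16; break-even revenue = 57,342.16 × $300.50 = $17,231,320.46.
Current sales = 165,430 × $300.50 = $49,711,715.00.
Margin of safety = $49,711,715.00 − $17,231,320.46 = $32,480,395.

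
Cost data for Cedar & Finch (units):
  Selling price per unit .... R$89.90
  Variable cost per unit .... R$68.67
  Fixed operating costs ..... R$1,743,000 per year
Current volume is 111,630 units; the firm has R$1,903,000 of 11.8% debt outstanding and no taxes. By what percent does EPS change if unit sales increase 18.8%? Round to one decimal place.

+110.7%

Total contribution margin = 111,630 × R$21.23 = R$2,369,904.90.
EBIT = R$2,369,904.90 − R$1,743,000 = R$626,904.90.
Interest = R$224,554.00, so EBIT − I = R$402,350.90.
DCL = total CM / (EBIT − I) = R$2,369,904.90 / R$402,350.90 = 5.8901.
EPS therefore changes by 5.8901 × (+18.8%) = +110.7%.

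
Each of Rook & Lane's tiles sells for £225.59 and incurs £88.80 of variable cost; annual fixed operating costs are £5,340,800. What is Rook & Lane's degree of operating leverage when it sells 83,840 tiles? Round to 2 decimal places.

At 83,840 units, contribution = 83,840 × £136.79 = £11,468,473.60.
Operating income = contribution − fixed costs = £11,468,473.60 − £5,340,800 = £6,127,673.60.
So DOL = total CM / EBIT = £11,468,473.60 / £6,127,673.60 = 1.8716.

1.87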